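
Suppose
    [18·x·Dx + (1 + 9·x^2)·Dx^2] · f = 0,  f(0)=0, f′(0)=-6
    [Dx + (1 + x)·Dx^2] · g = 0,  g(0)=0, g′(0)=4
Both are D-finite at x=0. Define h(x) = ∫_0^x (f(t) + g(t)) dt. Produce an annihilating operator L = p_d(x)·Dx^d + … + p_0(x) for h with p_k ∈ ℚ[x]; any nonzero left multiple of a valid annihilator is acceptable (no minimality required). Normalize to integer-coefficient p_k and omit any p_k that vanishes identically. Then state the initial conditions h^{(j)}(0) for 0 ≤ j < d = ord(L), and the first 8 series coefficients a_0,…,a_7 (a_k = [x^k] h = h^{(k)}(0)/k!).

f: a_k = 0, -6, 0, 18, 0, -486/5, 0, 4374/7, …
g: a_k = 0, 4, -2, 4/3, -1, 4/5, -2/3, 4/7, …
h₀=f+g: left-lcm gives L₀, ord ≤ 4.
Integrate: L := L₀·Dx.
L = (-18 - 54·x + 486·x^2 + 162·x^3)·Dx^2 + (-20 - 36·x + 432·x^2 + 972·x^3 + 324·x^4)·Dx^3 + (-1 + 17·x + 18·x^2 + 162·x^3 + 243·x^4 + 81·x^5)·Dx^4  (order 4).
h: a_k = 0, 0, -1, -2/3, 29/6, -1/5, -241/15, -2/21, …
ICs: h(0) = 0, h′(0) = 0, h′′(0) = -2, h′′′(0) = -4.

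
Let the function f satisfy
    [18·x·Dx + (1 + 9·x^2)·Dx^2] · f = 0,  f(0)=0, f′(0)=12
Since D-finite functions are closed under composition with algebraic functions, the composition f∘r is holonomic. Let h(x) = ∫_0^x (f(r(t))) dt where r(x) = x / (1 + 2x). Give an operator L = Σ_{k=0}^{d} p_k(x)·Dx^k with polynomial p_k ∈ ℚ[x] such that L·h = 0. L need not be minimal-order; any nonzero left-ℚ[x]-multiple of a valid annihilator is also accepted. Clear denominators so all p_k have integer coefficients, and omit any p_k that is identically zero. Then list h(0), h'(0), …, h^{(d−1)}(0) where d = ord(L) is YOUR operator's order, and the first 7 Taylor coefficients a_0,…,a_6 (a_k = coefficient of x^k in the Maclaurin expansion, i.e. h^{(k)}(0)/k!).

f: a_k = 0, 12, 0, -36, 0, 972/5, 0, …
L₀ from L_f via x↦r, Dx↦r'^{-1}Dx.
h=∫₀ˣh₀: take L = L₀·Dx.
L = (4 + 26·x)·Dx^2 + (1 + 4·x + 13·x^2)·Dx^3  (order 3).
h: a_k = 0, 0, 6, -8, 3, 24, -398/5, …
ICs: h(0) = 0, h′(0) = 0, h′′(0) = 12.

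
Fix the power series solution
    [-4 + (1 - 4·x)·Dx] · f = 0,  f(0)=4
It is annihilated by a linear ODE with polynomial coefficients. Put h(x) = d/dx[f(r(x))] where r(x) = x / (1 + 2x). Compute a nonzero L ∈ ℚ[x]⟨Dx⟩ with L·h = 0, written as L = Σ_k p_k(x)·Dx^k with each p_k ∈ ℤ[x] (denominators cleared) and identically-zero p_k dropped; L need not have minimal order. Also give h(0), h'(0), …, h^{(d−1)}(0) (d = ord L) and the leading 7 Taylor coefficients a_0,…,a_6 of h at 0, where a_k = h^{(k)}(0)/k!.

f: a_k = 4, 16, 64, 256, 1024, 4096, 16384, …
Substitute x→r, Dx→(1/r')Dx; clear ⇒ L₀.
Derive L from L₀ (diff closure).
L = 4 + (-1 + 2·x)·Dx  (order 1).
h: a_k = 16, 64, 192, 512, 1280, 3072, 7168, …
ICs: h(0) = 16.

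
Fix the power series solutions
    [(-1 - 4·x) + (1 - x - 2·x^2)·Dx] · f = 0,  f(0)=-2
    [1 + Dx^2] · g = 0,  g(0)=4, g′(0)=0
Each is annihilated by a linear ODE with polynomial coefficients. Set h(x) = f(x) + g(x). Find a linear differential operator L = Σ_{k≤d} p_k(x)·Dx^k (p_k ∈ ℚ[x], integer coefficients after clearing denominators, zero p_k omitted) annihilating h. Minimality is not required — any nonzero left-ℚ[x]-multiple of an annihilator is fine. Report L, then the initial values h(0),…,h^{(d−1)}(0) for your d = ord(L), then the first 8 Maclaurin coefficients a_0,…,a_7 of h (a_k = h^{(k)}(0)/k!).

f: a_k = -2, -2, -6, -10, -22, -42, -86, -170, …
g: a_k = 4, 0, -2, 0, 1/6, 0, -1/180, 0, …
Sum ⇒ L₀ = lclm(L_f,L_g) in ℚ(x)⟨Dx⟩.
L = (31 + 146·x + 133·x^2 + 184·x^3 + 20·x^4 + 16·x^5) + (-7 - 3·x + 3·x^2 + 37·x^3 + 42·x^4 + 12·x^5 + 8·x^6)·Dx + (31 + 146·x + 133·x^2 + 184·x^3 + 20·x^4 + 16·x^5)·Dx^2 + (-7 - 3·x + 3·x^2 + 37·x^3 + 42·x^4 + 12·x^5 + 8·x^6)·Dx^3  (order 3).
h: a_k = 2, -2, -8, -10, -131/6, -42, -15481/180, -170, …
ICs: h(0) = 2, h′(0) = -2, h′′(0) = -16.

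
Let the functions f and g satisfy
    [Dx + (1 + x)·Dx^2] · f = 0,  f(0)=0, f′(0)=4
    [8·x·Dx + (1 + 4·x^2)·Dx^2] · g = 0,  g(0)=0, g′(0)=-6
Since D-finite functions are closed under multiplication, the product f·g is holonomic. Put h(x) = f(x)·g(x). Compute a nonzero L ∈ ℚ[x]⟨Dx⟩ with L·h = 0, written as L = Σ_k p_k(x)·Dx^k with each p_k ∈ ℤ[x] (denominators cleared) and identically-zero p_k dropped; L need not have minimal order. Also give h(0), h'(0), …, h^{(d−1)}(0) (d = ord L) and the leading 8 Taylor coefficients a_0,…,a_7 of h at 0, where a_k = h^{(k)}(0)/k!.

f: a_k = 0, 4, -2, 4/3, -1, 4/5, -2/3, 4/7, …
g: a_k = 0, -6, 0, 8, 0, -96/5, 0, 384/7, …
f·g: L₀ = L_f ⊗_s L_g, ord ≤ 2·2.
L = (288 + 560·x + 3584·x^2 + 8640·x^3 + 7680·x^4 + 3328·x^5 + 1024·x^7)·Dx + (258 + 1840·x + 6992·x^2 + 19264·x^3 + 29440·x^4 + 23808·x^5 + 8960·x^6 + 3072·x^7 + 3584·x^8)·Dx^2 + (36 + 628·x + 2496·x^2 + 6192·x^3 + 12288·x^4 + 15936·x^5 + 12288·x^6 + 5376·x^7 + 3072·x^8 + 2048·x^9)·Dx^3 + (17 + 66·x + 241·x^2 + 608·x^3 + 1152·x^4 + 1728·x^5 + 2016·x^6 + 1536·x^7 + 768·x^8 + 512·x^9 + 256·x^10)·Dx^4  (order 4).
h: a_k = 0, 0, -24, 12, 24, -10, -1064/15, 172/5, …
ICs: h(0) = 0, h′(0) = 0, h′′(0) = -48, h′′′(0) = 72.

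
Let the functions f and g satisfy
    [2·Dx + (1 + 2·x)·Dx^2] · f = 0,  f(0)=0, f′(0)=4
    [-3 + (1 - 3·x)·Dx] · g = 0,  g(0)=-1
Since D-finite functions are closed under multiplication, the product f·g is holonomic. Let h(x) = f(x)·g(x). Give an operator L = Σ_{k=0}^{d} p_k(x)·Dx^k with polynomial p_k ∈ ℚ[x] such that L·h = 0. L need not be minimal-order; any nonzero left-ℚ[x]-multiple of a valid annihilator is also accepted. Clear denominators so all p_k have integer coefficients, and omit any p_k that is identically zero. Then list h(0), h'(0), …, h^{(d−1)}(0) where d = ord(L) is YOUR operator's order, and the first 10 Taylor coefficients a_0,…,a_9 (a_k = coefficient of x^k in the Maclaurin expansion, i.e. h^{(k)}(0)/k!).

L = 6 + (4 + 18·x)·Dx + (-1 + x + 6·x^2)·Dx^2  (order 2).
h: a_k = 0, -4, -8, -88/3, -80, -1264/5, -11056/15, -78672/35, -233776/35, -6347792/315, …
ICs: h(0) = 0, h′(0) = -4.

f: a_k = 0, 4, -4, 16/3, -8, 64/5, -64/3, 256/7, -64, 1024/9, …
g: a_k = -1, -3, -9, -27, -81, -243, -729, -2187, -6561, -19683, …
h₀=f·g: eliminate ⇒ L₀, order ≤ 2·1.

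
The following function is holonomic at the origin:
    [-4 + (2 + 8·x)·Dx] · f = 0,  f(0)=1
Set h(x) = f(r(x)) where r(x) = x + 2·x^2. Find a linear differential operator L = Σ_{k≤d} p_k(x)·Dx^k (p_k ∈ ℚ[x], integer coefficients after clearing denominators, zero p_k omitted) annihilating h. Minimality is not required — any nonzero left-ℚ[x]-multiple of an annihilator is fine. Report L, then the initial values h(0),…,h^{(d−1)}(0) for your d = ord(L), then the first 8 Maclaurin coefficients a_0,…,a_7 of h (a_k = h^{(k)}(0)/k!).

L = (-2 - 8·x) + (1 + 4·x + 8·x^2)·Dx  (order 1).
h: a_k = 1, 2, 2, -4, 6, -4, -12, 56, …
ICs: h(0) = 1.

f: a_k = 1, 2, -2, 4, -10, 28, -84, 264, …
Change of var in L_f (x↦r) gives L₀.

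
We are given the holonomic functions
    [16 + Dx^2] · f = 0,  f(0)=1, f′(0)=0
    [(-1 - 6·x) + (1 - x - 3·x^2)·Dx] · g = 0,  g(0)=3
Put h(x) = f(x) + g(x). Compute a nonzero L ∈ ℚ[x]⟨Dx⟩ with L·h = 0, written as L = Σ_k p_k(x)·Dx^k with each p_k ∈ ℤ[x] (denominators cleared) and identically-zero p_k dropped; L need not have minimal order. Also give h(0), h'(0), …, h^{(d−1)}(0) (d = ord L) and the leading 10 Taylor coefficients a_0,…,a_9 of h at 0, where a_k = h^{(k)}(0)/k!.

f: a_k = 1, 0, -8, 0, 32/3, 0, -256/45, 0, 512/315, 0, …
g: a_k = 3, 3, 12, 21, 57, 120, 291, 651, 1524, 3477, …
h₀=f+g: left-lcm gives L₀, ord ≤ 3.
L = (-464 - 2816·x - 416·x^2 - 2112·x^3 - 5760·x^4 - 6912·x^5) + (192 - 304·x - 672·x^2 + 1312·x^3 + 1008·x^4 - 3456·x^5 - 3456·x^6)·Dx + (-29 - 176·x - 26·x^2 - 132·x^3 - 360·x^4 - 432·x^5)·Dx^2 + (12 - 19·x - 42·x^2 + 82·x^3 + 63·x^4 - 216·x^5 - 216·x^6)·Dx^3  (order 3).
h: a_k = 4, 3, 4, 21, 203/3, 120, 12839/45, 651, 480572/315, 3477, …
ICs: h(0) = 4, h′(0) = 3, h′′(0) = 8.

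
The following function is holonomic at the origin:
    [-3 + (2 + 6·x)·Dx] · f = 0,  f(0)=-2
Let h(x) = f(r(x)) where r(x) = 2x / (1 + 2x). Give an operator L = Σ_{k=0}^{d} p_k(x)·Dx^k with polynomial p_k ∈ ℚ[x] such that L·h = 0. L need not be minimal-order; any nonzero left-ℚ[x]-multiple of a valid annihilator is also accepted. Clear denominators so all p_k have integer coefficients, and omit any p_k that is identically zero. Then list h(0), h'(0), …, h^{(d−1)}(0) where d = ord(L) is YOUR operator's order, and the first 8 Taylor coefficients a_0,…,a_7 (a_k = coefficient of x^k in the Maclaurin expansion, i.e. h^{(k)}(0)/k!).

L = -3 + (1 + 10·x + 16·x^2)·Dx  (order 1).
h: a_k = -2, -6, 21, -87, 1677/4, -9069/4, 106305/8, -658335/8, …
ICs: h(0) = -2.

f: a_k = -2, -3, 9/4, -27/8, 405/64, -1701/128, 15309/512, -72171/1024, …
h₀=f(r): pull back L_f along r ⇒ L₀.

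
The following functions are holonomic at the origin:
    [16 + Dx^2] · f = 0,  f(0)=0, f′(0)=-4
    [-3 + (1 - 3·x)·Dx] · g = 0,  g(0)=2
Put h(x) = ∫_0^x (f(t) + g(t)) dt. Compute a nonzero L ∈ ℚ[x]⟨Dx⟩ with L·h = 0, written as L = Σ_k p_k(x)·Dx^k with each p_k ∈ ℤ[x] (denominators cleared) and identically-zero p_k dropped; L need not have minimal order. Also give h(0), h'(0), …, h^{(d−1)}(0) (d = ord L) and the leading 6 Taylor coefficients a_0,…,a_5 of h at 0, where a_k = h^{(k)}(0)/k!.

L = (-1680 + 2304·x - 3456·x^2)·Dx + (272 - 1584·x + 3456·x^2 - 3456·x^3)·Dx^2 + (-105 + 144·x - 216·x^2)·Dx^3 + (17 - 99·x + 216·x^2 - 216·x^3)·Dx^4  (order 4).
h: a_k = 0, 2, 1, 6, 97/6, 162/5, …
ICs: h(0) = 0, h′(0) = 2, h′′(0) = 2, h′′′(0) = 36.

f: a_k = 0, -4, 0, 32/3, 0, -128/15, …
g: a_k = 2, 6, 18, 54, 162, 486, …
f+g: L₀ = lclm(L_f,L_g), ord ≤ 2+1.
∫: right-multiply L₀ by Dx.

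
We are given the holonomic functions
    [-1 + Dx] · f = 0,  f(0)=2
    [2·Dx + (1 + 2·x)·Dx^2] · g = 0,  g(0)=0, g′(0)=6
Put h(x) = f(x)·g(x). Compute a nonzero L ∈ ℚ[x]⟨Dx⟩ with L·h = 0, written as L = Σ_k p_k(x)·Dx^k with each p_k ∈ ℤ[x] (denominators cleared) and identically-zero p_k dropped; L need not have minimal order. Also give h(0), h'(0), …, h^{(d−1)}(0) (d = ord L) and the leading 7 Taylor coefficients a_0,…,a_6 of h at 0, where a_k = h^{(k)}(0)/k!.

f: a_k = 2, 2, 1, 1/3, 1/12, 1/60, 1/360, …
g: a_k = 0, 6, -6, 8, -12, 96/5, -32, …
Sym-product of L_f,L_g gives L₀ (≤ ord 2).
L = (-1 + 2·x) - 4·x·Dx + (1 + 2·x)·Dx^2  (order 2).
h: a_k = 0, 12, 0, 10, -12, 209/10, -106/3, …
ICs: h(0) = 0, h′(0) = 12.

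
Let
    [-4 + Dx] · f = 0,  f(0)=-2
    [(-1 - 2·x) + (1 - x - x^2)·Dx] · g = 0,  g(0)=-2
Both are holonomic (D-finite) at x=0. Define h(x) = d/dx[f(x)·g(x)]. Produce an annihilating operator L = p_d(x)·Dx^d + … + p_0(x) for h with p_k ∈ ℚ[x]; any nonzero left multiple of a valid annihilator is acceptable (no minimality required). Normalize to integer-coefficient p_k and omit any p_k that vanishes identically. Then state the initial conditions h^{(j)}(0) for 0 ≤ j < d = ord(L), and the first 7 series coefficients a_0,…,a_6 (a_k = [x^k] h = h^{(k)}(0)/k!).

L = (28 - 18·x - 34·x^2 + 16·x^3 + 16·x^4) + (-5 + 7·x + 7·x^2 - 6·x^3 - 4·x^4)·Dx  (order 1).
h: a_k = 20, 112, 356, 2608/3, 5552/3, 10984/3, 312908/45, …
ICs: h(0) = 20.

f: a_k = -2, -8, -16, -64/3, -64/3, -256/15, -512/45, …
g: a_k = -2, -2, -4, -6, -10, -16, -26, …
L₀ := L_f ⊗_s L_g (sym. prod.), ord ≤ 1.
h=h₀': d/dx-closure on L₀ ⇒ L.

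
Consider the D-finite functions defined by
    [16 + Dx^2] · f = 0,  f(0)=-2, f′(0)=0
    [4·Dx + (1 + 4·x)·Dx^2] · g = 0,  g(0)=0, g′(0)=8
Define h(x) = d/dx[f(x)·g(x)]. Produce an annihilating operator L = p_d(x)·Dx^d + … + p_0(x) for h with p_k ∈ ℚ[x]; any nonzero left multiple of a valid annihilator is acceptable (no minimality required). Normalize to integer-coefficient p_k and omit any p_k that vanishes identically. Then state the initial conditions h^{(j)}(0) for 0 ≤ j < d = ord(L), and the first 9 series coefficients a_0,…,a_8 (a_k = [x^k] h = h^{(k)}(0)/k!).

L = (-6400 - 45056·x - 172032·x^2 + 196608·x^3 + 2818048·x^4 + 6291456·x^5 + 4194304·x^6) + (-1536 - 8192·x + 20480·x^2 + 245760·x^3 + 655360·x^4 + 524288·x^5)·Dx + (-448 - 2816·x - 3584·x^2 + 73728·x^3 + 401408·x^4 + 786432·x^5 + 524288·x^6)·Dx^2 + (-96 - 512·x + 1280·x^2 + 15360·x^3 + 40960·x^4 + 32768·x^5)·Dx^3 + (-3 + 448·x^2 + 3840·x^3 + 14080·x^4 + 24576·x^5 + 16384·x^6)·Dx^4  (order 4).
h: a_k = -16, 64, 128, 0, -1536, 6144, -126976/5, 4849664/45, -9428992/21, …
ICs: h(0) = -16, h′(0) = 64, h′′(0) = 256, h′′′(0) = 0.

f: a_k = -2, 0, 16, 0, -64/3, 0, 512/45, 0, -1024/315, …
g: a_k = 0, 8, -16, 128/3, -128, 2048/5, -4096/3, 32768/7, -16384, …
L₀ := L_f ⊗_s L_g (sym. prod.), ord ≤ 4.
Derive L from L₀ (diff closure).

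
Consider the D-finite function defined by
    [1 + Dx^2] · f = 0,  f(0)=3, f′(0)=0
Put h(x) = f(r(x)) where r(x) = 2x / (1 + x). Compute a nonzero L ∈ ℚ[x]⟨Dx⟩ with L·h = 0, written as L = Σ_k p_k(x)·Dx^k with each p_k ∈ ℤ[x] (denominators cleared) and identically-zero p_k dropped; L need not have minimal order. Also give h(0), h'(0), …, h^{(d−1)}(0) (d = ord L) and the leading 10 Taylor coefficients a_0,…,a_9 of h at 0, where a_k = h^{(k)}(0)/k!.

L = 4 + (2 + 6·x + 6·x^2 + 2·x^3)·Dx + (1 + 4·x + 6·x^2 + 4·x^3 + x^4)·Dx^2  (order 2).
h: a_k = 3, 0, -6, 12, -16, 16, -154/15, -12/5, 2354/105, -5168/105, …
ICs: h(0) = 3, h′(0) = 0.

f: a_k = 3, 0, -3/2, 0, 1/8, 0, -1/240, 0, 1/13440, 0, …
L₀ from L_f via x↦r, Dx↦r'^{-1}Dx.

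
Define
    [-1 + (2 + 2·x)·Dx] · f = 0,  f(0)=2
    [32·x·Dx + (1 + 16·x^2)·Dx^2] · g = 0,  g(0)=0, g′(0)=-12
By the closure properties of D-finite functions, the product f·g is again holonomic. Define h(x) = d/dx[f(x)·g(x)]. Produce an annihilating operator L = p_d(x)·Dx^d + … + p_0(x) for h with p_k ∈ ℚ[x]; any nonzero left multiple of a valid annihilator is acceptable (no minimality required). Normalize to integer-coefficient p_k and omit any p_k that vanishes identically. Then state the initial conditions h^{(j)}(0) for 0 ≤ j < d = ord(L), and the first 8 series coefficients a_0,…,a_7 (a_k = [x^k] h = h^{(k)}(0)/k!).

f: a_k = 2, 1, -1/4, 1/8, -5/64, 7/128, -21/512, 33/1024, …
g: a_k = 0, -12, 0, 64, 0, -3072/5, 0, 49152/7, …
L₀ := L_f ⊗_s L_g (sym. prod.), ord ≤ 2.
Differentiate: ansatz ord ≤ ord L₀ ⇒ L.
L = (125 + 640·x - 5728·x^2 - 6144·x^3 - 768·x^4) + (268 + 1164·x - 10368·x^2 - 29696·x^3 - 21504·x^4 - 3072·x^5)·Dx + (12 - 232·x - 372·x^2 - 4096·x^3 - 9088·x^4 - 6144·x^5 - 1024·x^6)·Dx^2  (order 2).
h: a_k = -24, -24, 393, 250, -99509/16, -291387/80, 63582493/640, 62254327/1120, …
ICs: h(0) = -24, h′(0) = -24.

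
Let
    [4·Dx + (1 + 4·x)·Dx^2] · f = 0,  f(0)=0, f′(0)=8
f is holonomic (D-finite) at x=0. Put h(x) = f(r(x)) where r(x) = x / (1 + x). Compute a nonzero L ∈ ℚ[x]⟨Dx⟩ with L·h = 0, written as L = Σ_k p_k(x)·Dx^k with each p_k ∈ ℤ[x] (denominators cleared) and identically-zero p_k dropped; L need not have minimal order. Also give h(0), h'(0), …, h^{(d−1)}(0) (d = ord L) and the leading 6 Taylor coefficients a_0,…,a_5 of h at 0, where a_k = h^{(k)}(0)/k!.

L = (6 + 10·x)·Dx + (1 + 6·x + 5·x^2)·Dx^2  (order 2).
h: a_k = 0, 8, -24, 248/3, -312, 6248/5, …
ICs: h(0) = 0, h′(0) = 8.

f: a_k = 0, 8, -16, 128/3, -128, 2048/5, …
h₀=f(r): pull back L_f along r ⇒ L₀.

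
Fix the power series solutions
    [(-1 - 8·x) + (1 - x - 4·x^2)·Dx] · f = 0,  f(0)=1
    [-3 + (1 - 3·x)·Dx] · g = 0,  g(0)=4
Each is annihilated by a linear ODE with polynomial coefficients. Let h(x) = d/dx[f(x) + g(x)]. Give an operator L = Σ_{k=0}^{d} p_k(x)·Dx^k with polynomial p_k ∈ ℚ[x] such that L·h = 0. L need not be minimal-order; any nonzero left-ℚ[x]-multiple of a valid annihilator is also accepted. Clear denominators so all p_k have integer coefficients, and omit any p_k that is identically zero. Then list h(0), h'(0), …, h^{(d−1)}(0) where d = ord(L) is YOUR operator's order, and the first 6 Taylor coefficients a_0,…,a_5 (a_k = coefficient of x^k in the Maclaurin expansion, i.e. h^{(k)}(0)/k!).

L = (54 - 288·x + 1728·x^2 - 2304·x^3 + 1728·x^4) + (-42·x - 144·x^2 + 1248·x^3 - 2088·x^4 + 1728·x^5)·Dx + (-1 + 16·x - 71·x^2 + 96·x^3 + 72·x^4 - 312·x^5 + 288·x^6)·Dx^2  (order 2).
h: a_k = 13, 82, 351, 1412, 5185, 18582, …
ICs: h(0) = 13, h′(0) = 82.

f: a_k = 1, 1, 5, 9, 29, 65, …
g: a_k = 4, 12, 36, 108, 324, 972, …
Weyl lclm of L_f,L_g ⇒ L₀ (ord ≤ 2).
Derive L from L₀ (diff closure).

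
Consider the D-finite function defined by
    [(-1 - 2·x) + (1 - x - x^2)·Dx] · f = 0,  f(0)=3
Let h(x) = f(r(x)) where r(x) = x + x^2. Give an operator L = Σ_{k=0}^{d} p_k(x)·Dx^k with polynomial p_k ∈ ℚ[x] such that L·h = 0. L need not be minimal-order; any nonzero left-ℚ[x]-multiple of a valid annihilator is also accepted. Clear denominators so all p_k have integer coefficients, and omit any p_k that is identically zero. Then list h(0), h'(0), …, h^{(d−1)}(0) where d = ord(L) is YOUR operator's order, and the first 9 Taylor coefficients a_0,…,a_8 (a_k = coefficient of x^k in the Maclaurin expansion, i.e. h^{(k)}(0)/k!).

L = (1 + 4·x + 6·x^2 + 4·x^3) + (-1 + x + 2·x^2 + 2·x^3 + x^4)·Dx  (order 1).
h: a_k = 3, 3, 9, 21, 48, 111, 258, 597, 1383, …
ICs: h(0) = 3.

f: a_k = 3, 3, 6, 9, 15, 24, 39, 63, 102, …
f∘r: x↦r, Dx↦Dx/r' in L_f ⇒ L₀.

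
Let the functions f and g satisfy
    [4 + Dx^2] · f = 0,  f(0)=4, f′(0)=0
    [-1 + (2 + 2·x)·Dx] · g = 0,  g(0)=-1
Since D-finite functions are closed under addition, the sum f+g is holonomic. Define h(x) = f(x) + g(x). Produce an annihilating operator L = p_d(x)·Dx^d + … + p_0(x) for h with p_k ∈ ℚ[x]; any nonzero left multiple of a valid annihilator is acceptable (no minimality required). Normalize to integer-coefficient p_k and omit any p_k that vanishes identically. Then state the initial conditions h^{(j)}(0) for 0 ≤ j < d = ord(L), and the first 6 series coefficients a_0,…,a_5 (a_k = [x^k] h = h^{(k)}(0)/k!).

f: a_k = 4, 0, -8, 0, 8/3, 0, …
g: a_k = -1, -1/2, 1/8, -1/16, 5/128, -7/256, …
f+g: L₀ = lclm(L_f,L_g), ord ≤ 2+1.
L = (-76 - 128·x - 64·x^2) + (120 + 376·x + 384·x^2 + 128·x^3)·Dx + (-19 - 32·x - 16·x^2)·Dx^2 + (30 + 94·x + 96·x^2 + 32·x^3)·Dx^3  (order 3).
h: a_k = 3, -1/2, -63/8, -1/16, 1039/384, -7/256, …
ICs: h(0) = 3, h′(0) = -1/2, h′′(0) = -63/4.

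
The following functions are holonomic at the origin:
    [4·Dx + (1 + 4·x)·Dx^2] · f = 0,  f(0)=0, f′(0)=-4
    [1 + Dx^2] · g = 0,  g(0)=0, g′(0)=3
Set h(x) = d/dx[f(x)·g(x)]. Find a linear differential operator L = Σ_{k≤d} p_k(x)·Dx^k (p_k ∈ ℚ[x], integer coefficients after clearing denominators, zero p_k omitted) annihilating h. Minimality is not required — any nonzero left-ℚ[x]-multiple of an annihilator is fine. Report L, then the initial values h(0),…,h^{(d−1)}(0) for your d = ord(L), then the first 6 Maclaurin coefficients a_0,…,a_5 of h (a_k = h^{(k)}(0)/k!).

L = (-12355 - 1064·x - 6288·x^2 - 16128·x^3 - 13568·x^4 + 6144·x^5 + 4096·x^6) + (-3384 - 15968·x - 14080·x^2 - 15360·x^3 + 10240·x^4 + 8192·x^5)·Dx + (-12502 - 2384·x - 10016·x^2 - 19968·x^3 - 14848·x^4 + 12288·x^5 + 8192·x^6)·Dx^2 + (-3384 - 15968·x - 14080·x^2 - 15360·x^3 + 10240·x^4 + 8192·x^5)·Dx^3 + (-147 - 1320·x - 3728·x^2 - 3840·x^3 - 1280·x^4 + 6144·x^5 + 4096·x^6)·Dx^4  (order 4).
h: a_k = 0, -24, 72, -248, 940, -3623, …
ICs: h(0) = 0, h′(0) = -24, h′′(0) = 144, h′′′(0) = -1488.

f: a_k = 0, -4, 8, -64/3, 64, -1024/5, …
g: a_k = 0, 3, 0, -1/2, 0, 1/40, …
Sym-product of L_f,L_g gives L₀ (≤ ord 4).
Derive L from L₀ (diff closure).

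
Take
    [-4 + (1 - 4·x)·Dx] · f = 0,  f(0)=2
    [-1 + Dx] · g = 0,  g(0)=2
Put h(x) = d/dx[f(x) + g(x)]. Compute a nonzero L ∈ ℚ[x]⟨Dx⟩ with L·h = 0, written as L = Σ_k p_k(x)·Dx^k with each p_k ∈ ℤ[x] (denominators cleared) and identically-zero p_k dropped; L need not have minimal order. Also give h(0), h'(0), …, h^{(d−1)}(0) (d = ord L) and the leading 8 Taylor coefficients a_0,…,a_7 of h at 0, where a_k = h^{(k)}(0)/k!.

f: a_k = 2, 8, 32, 128, 512, 2048, 8192, 32768, …
g: a_k = 2, 2, 1, 1/3, 1/12, 1/60, 1/360, 1/2520, …
Weyl lclm of L_f,L_g ⇒ L₀ (ord ≤ 2).
h₀' ⇒ L via d/dx closure of L₀.
L = (88 + 32·x) + (-95 - 8·x + 16·x^2)·Dx + (7 - 24·x - 16·x^2)·Dx^2  (order 2).
h: a_k = 10, 66, 385, 6145/3, 122881/12, 2949121/60, 82575361/360, 2642411521/2520, …
ICs: h(0) = 10, h′(0) = 66.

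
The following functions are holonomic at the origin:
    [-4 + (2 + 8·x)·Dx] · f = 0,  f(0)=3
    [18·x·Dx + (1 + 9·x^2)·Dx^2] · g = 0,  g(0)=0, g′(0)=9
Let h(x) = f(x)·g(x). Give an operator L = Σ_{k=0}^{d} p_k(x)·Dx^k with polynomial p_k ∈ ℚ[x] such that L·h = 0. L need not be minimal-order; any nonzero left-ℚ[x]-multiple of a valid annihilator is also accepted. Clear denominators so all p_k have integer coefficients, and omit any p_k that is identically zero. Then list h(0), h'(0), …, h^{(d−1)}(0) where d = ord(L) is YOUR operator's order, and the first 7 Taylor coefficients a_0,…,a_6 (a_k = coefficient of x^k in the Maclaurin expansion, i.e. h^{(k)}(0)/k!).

L = (12 - 36·x - 36·x^2) + (-4 + 2·x + 108·x^2 + 144·x^3)·Dx + (1 + 8·x + 25·x^2 + 72·x^3 + 144·x^4)·Dx^2  (order 2).
h: a_k = 0, 27, 54, -135, -54, 1647/5, 6534/5, …
ICs: h(0) = 0, h′(0) = 27.

f: a_k = 3, 6, -6, 12, -30, 84, -252, …
g: a_k = 0, 9, 0, -27, 0, 729/5, 0, …
Sym-product of L_f,L_g gives L₀ (≤ ord 2).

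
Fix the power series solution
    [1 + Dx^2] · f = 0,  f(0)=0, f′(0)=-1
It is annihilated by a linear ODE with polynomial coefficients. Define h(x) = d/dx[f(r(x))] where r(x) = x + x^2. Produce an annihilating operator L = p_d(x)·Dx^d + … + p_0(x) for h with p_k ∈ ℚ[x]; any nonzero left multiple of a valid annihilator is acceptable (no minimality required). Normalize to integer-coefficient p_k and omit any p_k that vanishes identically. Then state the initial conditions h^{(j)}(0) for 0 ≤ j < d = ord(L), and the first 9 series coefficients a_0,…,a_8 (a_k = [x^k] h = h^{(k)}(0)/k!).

L = (13 + 8·x + 24·x^2 + 32·x^3 + 16·x^4) + (-6 - 12·x)·Dx + (1 + 4·x + 4·x^2)·Dx^2  (order 2).
h: a_k = -1, -2, 1/2, 2, 59/24, 3/4, -419/720, -59/90, -13609/40320, …
ICs: h(0) = -1, h′(0) = -2.

f: a_k = 0, -1, 0, 1/6, 0, -1/120, 0, 1/5040, 0, …
f∘r: x↦r, Dx↦Dx/r' in L_f ⇒ L₀.
h₀' ⇒ L via d/dx closure of L₀.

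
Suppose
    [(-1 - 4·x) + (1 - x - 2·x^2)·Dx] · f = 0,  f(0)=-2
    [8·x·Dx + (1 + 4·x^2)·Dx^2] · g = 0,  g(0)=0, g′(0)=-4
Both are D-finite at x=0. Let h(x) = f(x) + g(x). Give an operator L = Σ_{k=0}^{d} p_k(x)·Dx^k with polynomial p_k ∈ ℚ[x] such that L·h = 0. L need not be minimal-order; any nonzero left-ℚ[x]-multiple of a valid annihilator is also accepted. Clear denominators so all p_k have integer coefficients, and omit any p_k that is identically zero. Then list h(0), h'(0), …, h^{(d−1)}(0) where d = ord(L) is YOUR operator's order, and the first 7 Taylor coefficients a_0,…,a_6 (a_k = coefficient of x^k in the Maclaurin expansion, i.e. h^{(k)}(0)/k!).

f: a_k = -2, -2, -6, -10, -22, -42, -86, …
g: a_k = 0, -4, 0, 16/3, 0, -64/5, 0, …
f+g: L₀ = lclm(L_f,L_g), ord ≤ 1+2.
L = (-24 + 96·x + 864·x^2 + 1536·x^3 + 3264·x^4 + 768·x^6)·Dx + (19 + 80·x + 100·x^2 + 544·x^3 + 1424·x^4 + 2368·x^5 + 192·x^6 + 768·x^7)·Dx^2 + (-3 - 7·x - 32·x^2 + 28·x^3 - 24·x^4 + 240·x^5 + 256·x^6 + 64·x^7 + 128·x^8)·Dx^3  (order 3).
h: a_k = -2, -6, -6, -14/3, -22, -274/5, -86, …
ICs: h(0) = -2, h′(0) = -6, h′′(0) = -12.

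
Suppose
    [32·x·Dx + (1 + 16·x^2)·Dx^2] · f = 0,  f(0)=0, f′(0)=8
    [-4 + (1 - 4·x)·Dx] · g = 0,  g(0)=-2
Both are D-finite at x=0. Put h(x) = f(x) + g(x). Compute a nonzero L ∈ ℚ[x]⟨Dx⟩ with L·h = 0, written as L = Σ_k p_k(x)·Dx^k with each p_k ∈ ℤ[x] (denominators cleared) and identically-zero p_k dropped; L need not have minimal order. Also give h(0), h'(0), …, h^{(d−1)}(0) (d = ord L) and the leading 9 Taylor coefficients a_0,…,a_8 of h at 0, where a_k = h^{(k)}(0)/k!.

L = (32 - 512·x - 1536·x^2)·Dx + (-16 + 32·x - 256·x^2 - 1536·x^3)·Dx^2 + (1 - 256·x^4)·Dx^3  (order 3).
h: a_k = -2, 0, -32, -512/3, -512, -8192/5, -8192, -262144/7, -131072, …
ICs: h(0) = -2, h′(0) = 0, h′′(0) = -64.

f: a_k = 0, 8, 0, -128/3, 0, 2048/5, 0, -32768/7, 0, …
g: a_k = -2, -8, -32, -128, -512, -2048, -8192, -32768, -131072, …
f+g: L₀ = lclm(L_f,L_g), ord ≤ 2+1.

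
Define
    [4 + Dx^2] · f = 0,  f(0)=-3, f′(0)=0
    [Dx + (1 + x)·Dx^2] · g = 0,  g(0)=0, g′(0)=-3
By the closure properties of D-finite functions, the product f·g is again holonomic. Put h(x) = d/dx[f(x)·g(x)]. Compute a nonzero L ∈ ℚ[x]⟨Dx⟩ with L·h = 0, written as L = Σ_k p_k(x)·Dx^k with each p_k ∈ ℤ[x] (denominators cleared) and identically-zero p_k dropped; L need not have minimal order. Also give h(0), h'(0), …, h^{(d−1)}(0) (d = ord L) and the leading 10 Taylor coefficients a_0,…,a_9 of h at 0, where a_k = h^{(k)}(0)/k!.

f: a_k = -3, 0, 6, 0, -2, 0, 4/15, 0, -2/105, 0, …
g: a_k = 0, -3, 3/2, -1, 3/4, -3/5, 1/2, -3/7, 3/8, -1/3, …
f·g: L₀ = L_f ⊗_s L_g, ord ≤ 2·2.
Differentiate: ansatz ord ≤ ord L₀ ⇒ L.
L = (-56 + 896·x + 4416·x^2 + 8064·x^3 + 7136·x^4 + 3072·x^5 + 512·x^6) + (72 + 776·x + 2080·x^2 + 2400·x^3 + 1280·x^4 + 256·x^5)·Dx + (70 + 824·x + 2780·x^2 + 4416·x^3 + 3664·x^4 + 1536·x^5 + 256·x^6)·Dx^2 + (18 + 194·x + 520·x^2 + 600·x^3 + 320·x^4 + 64·x^5)·Dx^3 + (21 + 150·x + 419·x^2 + 600·x^3 + 470·x^4 + 192·x^5 + 32·x^6)·Dx^4  (order 4).
h: a_k = 9, -9, -45, 27, 9, 0, -39/5, 31/5, -183/35, 73/14, …
ICs: h(0) = 9, h′(0) = -9, h′′(0) = -90, h′′′(0) = 162.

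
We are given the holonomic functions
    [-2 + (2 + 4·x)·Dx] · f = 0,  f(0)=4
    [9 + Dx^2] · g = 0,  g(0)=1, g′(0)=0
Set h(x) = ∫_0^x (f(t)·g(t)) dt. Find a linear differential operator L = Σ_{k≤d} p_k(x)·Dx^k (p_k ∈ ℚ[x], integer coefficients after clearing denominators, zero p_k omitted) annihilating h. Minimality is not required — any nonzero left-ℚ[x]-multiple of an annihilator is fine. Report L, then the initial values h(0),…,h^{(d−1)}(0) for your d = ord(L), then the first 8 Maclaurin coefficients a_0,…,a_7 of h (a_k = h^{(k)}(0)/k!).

f: a_k = 4, 4, -2, 2, -5/2, 7/2, -21/4, 33/4, …
g: a_k = 1, 0, -9/2, 0, 27/8, 0, -81/80, 0, …
Product ⇒ symmetric product L₀, ord ≤ 2.
Integrate: L := L₀·Dx.
L = (12 + 36·x + 36·x^2)·Dx + (-2 - 4·x)·Dx^2 + (1 + 4·x + 4·x^2)·Dx^3  (order 3).
h: a_k = 0, 4, 2, -20/3, -4, 4, 4/3, -24/35, …
ICs: h(0) = 0, h′(0) = 4, h′′(0) = 4.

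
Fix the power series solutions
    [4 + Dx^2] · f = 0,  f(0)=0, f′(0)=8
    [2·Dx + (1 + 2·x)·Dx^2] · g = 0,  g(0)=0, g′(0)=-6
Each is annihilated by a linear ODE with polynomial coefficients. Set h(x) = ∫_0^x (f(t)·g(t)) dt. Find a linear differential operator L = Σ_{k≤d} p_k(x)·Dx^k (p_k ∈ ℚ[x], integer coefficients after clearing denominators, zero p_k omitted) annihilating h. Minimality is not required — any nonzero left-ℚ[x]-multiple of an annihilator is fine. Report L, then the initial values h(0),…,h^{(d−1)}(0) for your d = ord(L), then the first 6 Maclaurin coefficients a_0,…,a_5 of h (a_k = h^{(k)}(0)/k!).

f: a_k = 0, 8, 0, -16/3, 0, 16/15, …
g: a_k = 0, -6, 6, -8, 12, -96/5, …
L₀ := L_f ⊗_s L_g (sym. prod.), ord ≤ 4.
h=∫₀ˣh₀: take L = L₀·Dx.
L = (-48 + 192·x + 1216·x^2 + 2048·x^3 + 1024·x^4)·Dx + (32 + 320·x + 768·x^2 + 512·x^3)·Dx^2 + (160·x + 672·x^2 + 1024·x^3 + 512·x^4)·Dx^3 + (8 + 80·x + 192·x^2 + 128·x^3)·Dx^4 + (3 + 28·x + 92·x^2 + 128·x^3 + 64·x^4)·Dx^5  (order 5).
h: a_k = 0, 0, 0, -16, 12, -32/5, …
ICs: h(0) = 0, h′(0) = 0, h′′(0) = 0, h′′′(0) = -96, h′′′′(0) = 288.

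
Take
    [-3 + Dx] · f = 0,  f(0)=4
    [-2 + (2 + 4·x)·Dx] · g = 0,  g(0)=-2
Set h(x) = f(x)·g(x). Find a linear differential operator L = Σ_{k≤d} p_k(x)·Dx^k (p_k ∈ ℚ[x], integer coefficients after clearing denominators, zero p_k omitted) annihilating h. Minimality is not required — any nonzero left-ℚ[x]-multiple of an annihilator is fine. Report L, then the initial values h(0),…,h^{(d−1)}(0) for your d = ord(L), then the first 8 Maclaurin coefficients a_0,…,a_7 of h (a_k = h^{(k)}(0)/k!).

L = (-4 - 6·x) + (1 + 2·x)·Dx  (order 1).
h: a_k = -8, -32, -56, -64, -52, -176/5, -84/5, -384/35, …
ICs: h(0) = -8.

f: a_k = 4, 12, 18, 18, 27/2, 81/10, 81/20, 243/140, …
g: a_k = -2, -2, 1, -1, 5/4, -7/4, 21/8, -33/8, …
Product ⇒ symmetric product L₀, ord ≤ 1.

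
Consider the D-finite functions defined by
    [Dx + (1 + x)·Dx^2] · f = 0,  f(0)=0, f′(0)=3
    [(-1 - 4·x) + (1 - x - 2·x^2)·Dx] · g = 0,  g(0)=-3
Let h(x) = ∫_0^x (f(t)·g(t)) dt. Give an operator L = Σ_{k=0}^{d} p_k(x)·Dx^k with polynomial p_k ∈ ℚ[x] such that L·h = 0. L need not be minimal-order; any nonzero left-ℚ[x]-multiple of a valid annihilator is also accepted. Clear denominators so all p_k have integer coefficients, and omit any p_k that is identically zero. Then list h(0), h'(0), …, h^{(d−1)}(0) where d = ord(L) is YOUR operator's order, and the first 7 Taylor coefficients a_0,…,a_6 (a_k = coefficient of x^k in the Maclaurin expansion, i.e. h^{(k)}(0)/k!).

L = (5 + 8·x)·Dx + (1 + 11·x + 10·x^2)·Dx^2 + (-1 + 3·x^2 + 2·x^3)·Dx^3  (order 3).
h: a_k = 0, 0, -9/2, -3/2, -51/8, -129/20, -567/40, …
ICs: h(0) = 0, h′(0) = 0, h′′(0) = -9.

f: a_k = 0, 3, -3/2, 1, -3/4, 3/5, -1/2, …
g: a_k = -3, -3, -9, -15, -33, -63, -129, …
h₀=f·g: eliminate ⇒ L₀, order ≤ 2·1.
∫: right-multiply L₀ by Dx.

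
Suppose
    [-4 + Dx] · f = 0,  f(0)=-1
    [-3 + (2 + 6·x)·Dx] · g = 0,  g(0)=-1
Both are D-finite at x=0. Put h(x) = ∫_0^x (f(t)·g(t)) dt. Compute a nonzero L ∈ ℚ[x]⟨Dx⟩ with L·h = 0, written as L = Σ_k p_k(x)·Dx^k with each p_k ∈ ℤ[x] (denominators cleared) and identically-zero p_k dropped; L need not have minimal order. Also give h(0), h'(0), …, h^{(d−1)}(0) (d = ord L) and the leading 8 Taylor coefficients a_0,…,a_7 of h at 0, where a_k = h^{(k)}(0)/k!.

L = (-11 - 24·x)·Dx + (2 + 6·x)·Dx^2  (order 2).
h: a_k = 0, 1, 11/4, 103/24, 953/192, 8161/1920, 76883/23040, 497863/322560, …
ICs: h(0) = 0, h′(0) = 1.

f: a_k = -1, -4, -8, -32/3, -32/3, -128/15, -256/45, -1024/315, …
g: a_k = -1, -3/2, 9/8, -27/16, 405/128, -1701/256, 15309/1024, -72171/2048, …
Product ⇒ symmetric product L₀, ord ≤ 1.
h=∫h₀ ⇒ L = L₀·Dx.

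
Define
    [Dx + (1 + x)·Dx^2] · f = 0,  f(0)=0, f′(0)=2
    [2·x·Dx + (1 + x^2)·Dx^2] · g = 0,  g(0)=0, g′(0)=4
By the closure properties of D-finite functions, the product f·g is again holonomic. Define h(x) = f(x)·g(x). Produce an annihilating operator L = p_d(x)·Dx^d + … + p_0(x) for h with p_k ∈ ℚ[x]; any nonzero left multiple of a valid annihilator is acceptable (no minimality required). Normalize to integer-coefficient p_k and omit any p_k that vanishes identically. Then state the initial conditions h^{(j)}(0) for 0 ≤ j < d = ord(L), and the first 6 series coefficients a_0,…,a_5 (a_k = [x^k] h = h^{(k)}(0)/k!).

f: a_k = 0, 2, -1, 2/3, -1/2, 2/5, …
g: a_k = 0, 4, 0, -4/3, 0, 4/5, …
L₀ := L_f ⊗_s L_g (sym. prod.), ord ≤ 4.
L = (24 + 44·x + 80·x^2 + 156·x^3 + 120·x^4 + 52·x^5 + 4·x^7)·Dx + (18 + 124·x + 308·x^2 + 484·x^3 + 544·x^4 + 372·x^5 + 140·x^6 + 12·x^7 + 14·x^8)·Dx^2 + (12 + 64·x + 192·x^2 + 312·x^3 + 360·x^4 + 312·x^5 + 192·x^6 + 72·x^7 + 12·x^8 + 8·x^9)·Dx^3 + (5 + 18·x + 37·x^2 + 56·x^3 + 66·x^4 + 60·x^5 + 42·x^6 + 24·x^7 + 9·x^8 + 2·x^9 + x^10)·Dx^4  (order 4).
h: a_k = 0, 0, 8, -4, 0, -2/3, …
ICs: h(0) = 0, h′(0) = 0, h′′(0) = 16, h′′′(0) = -24.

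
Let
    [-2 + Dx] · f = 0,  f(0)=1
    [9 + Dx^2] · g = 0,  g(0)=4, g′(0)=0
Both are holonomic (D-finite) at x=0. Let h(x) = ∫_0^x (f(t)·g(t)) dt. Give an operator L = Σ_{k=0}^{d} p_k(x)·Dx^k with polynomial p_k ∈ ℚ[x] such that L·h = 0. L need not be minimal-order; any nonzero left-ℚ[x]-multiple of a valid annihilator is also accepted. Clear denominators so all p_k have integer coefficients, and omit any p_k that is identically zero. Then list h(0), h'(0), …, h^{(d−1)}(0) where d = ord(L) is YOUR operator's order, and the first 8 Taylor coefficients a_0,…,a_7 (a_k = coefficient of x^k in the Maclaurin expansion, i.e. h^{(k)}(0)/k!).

L = 13·Dx - 4·Dx^2 + Dx^3  (order 3).
h: a_k = 0, 4, 4, -10/3, -23/3, -119/30, 61/90, 407/252, …
ICs: h(0) = 0, h′(0) = 4, h′′(0) = 8.

f: a_k = 1, 2, 2, 4/3, 2/3, 4/15, 4/45, 8/315, …
g: a_k = 4, 0, -18, 0, 27/2, 0, -81/20, 0, …
L₀ := L_f ⊗_s L_g (sym. prod.), ord ≤ 2.
∫: right-multiply L₀ by Dx.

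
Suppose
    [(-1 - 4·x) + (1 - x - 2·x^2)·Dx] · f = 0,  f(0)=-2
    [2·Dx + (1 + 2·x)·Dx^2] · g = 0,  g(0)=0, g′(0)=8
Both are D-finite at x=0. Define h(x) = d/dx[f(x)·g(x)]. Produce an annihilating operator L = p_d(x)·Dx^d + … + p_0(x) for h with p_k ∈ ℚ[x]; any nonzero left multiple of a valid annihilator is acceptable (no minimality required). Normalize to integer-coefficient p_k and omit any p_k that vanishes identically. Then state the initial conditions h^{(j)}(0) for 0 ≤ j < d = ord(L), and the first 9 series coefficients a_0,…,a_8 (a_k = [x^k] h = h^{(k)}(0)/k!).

L = (60 + 216·x + 288·x^2) + (5 + 66·x + 240·x^2 + 224·x^3)·Dx + (-3 - 11·x + 4·x^2 + 44·x^3 + 32·x^4)·Dx^2  (order 2).
h: a_k = -16, 0, -160, -256/3, -896, -4096/5, -67328/15, -36864/7, -754688/35, …
ICs: h(0) = -16, h′(0) = 0.

f: a_k = -2, -2, -6, -10, -22, -42, -86, -170, -342, …
g: a_k = 0, 8, -8, 32/3, -16, 128/5, -128/3, 512/7, -128, …
f·g: L₀ = L_f ⊗_s L_g, ord ≤ 1·2.
Differentiate: ansatz ord ≤ ord L₀ ⇒ L.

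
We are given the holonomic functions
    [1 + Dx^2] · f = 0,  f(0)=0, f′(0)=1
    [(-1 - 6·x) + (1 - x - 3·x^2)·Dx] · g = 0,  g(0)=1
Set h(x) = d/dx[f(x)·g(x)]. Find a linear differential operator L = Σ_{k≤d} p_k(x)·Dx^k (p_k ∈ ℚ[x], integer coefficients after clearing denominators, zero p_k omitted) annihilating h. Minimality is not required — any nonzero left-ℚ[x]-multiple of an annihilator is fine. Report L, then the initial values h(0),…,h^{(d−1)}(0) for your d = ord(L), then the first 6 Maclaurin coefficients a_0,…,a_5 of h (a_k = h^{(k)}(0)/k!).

L = (83 - 2·x - 5·x^2 + 6·x^3 + 9·x^4) + (16 + 98·x + 18·x^2 + 36·x^3)·Dx + (-5 + 4·x + 13·x^2 + 6·x^3 + 9·x^4)·Dx^2  (order 2).
h: a_k = 1, 2, 23/2, 82/3, 2201/24, 4661/20, …
ICs: h(0) = 1, h′(0) = 2.

f: a_k = 0, 1, 0, -1/6, 0, 1/120, …
g: a_k = 1, 1, 4, 7, 19, 40, …
L₀ := L_f ⊗_s L_g (sym. prod.), ord ≤ 2.
h=h₀': d/dx-closure on L₀ ⇒ L.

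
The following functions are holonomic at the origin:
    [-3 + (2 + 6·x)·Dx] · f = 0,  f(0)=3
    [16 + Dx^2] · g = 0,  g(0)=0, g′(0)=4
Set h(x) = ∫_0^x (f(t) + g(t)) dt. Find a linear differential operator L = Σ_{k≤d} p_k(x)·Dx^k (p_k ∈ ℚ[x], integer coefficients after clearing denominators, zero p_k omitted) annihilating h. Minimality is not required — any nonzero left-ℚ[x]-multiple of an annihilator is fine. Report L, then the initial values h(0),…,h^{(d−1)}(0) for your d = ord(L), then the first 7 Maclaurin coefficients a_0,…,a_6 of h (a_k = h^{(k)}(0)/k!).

f: a_k = 3, 9/2, -27/8, 81/16, -1215/128, 5103/256, -45927/1024, …
g: a_k = 0, 4, 0, -32/3, 0, 128/15, 0, …
f+g: L₀ = lclm(L_f,L_g), ord ≤ 1+2.
h=∫₀ˣh₀: take L = L₀·Dx.
L = (-4368 - 18432·x - 27648·x^2)·Dx + (1760 + 17568·x + 55296·x^2 + 55296·x^3)·Dx^2 + (-273 - 1152·x - 1728·x^2)·Dx^3 + (110 + 1098·x + 3456·x^2 + 3456·x^3)·Dx^4  (order 4).
h: a_k = 0, 3, 17/4, -9/8, -269/192, -243/128, 109313/23040, …
ICs: h(0) = 0, h′(0) = 3, h′′(0) = 17/2, h′′′(0) = -27/4.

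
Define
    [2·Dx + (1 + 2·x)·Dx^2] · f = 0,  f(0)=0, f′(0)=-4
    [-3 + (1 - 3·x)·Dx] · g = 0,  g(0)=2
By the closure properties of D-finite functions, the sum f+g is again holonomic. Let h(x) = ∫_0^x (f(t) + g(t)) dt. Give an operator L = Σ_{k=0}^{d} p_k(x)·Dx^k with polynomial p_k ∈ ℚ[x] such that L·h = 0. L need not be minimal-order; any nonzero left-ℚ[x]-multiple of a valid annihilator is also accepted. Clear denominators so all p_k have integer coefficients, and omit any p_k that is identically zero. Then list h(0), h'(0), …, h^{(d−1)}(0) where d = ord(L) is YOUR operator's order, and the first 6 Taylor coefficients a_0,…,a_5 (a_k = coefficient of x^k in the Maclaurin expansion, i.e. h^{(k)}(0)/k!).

L = (-78 - 36·x)·Dx^2 + (-23 - 132·x - 72·x^2)·Dx^3 + (4 - x - 27·x^2 - 18·x^3)·Dx^4  (order 4).
h: a_k = 0, 2, 1, 22/3, 73/6, 34, …
ICs: h(0) = 0, h′(0) = 2, h′′(0) = 2, h′′′(0) = 44.

f: a_k = 0, -4, 4, -16/3, 8, -64/5, …
g: a_k = 2, 6, 18, 54, 162, 486, …
L₀ := lclm(L_f,L_g); ord L₀ ≤ 2+1.
∫: right-multiply L₀ by Dx.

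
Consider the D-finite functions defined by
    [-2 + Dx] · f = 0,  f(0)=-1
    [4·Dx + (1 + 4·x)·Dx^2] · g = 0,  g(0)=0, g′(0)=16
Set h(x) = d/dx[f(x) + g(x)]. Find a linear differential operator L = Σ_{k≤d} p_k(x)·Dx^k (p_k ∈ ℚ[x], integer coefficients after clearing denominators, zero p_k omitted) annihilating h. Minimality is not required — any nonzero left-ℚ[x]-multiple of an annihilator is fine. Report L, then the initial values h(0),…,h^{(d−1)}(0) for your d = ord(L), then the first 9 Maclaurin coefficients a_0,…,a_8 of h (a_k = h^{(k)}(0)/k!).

f: a_k = -1, -2, -2, -4/3, -2/3, -4/15, -4/45, -8/315, -2/315, …
g: a_k = 0, 16, -32, 256/3, -256, 4096/5, -8192/3, 65536/7, -32768, …
Weyl lclm of L_f,L_g ⇒ L₀ (ord ≤ 3).
h=h₀': d/dx-closure on L₀ ⇒ L.
L = (-40 - 32·x) + (14 - 16·x - 32·x^2)·Dx + (3 + 16·x + 16·x^2)·Dx^2  (order 2).
h: a_k = 14, -68, 252, -3080/3, 12284/3, -245768/15, 2949112/45, -82575376/315, 330301436/315, …
ICs: h(0) = 14, h′(0) = -68.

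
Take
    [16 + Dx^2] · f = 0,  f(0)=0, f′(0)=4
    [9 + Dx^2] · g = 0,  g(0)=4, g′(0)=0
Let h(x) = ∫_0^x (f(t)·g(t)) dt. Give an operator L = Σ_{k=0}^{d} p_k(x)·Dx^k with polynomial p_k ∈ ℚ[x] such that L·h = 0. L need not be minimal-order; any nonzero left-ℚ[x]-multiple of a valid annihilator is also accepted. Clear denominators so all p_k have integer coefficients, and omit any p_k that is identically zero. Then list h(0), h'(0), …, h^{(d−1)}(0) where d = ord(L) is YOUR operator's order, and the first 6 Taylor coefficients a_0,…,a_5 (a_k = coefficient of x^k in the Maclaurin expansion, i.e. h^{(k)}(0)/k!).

f: a_k = 0, 4, 0, -32/3, 0, 128/15, …
g: a_k = 4, 0, -18, 0, 27/2, 0, …
L₀ := L_f ⊗_s L_g (sym. prod.), ord ≤ 4.
∫: right-multiply L₀ by Dx.
L = 49·Dx + 50·Dx^3 + Dx^5  (order 5).
h: a_k = 0, 0, 8, 0, -86/3, 0, …
ICs: h(0) = 0, h′(0) = 0, h′′(0) = 16, h′′′(0) = 0, h′′′′(0) = -688.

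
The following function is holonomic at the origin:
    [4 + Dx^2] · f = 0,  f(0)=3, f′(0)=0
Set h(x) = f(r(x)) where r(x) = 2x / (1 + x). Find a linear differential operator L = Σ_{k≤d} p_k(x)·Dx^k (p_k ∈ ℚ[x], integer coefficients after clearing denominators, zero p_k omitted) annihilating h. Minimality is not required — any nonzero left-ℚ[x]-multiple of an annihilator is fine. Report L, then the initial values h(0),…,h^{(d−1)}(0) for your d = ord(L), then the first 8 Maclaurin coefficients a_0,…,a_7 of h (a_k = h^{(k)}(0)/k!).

L = 16 + (2 + 6·x + 6·x^2 + 2·x^3)·Dx + (1 + 4·x + 6·x^2 + 4·x^3 + x^4)·Dx^2  (order 2).
h: a_k = 3, 0, -24, 48, -40, -32, 2744/15, -1968/5, …
ICs: h(0) = 3, h′(0) = 0.

f: a_k = 3, 0, -6, 0, 2, 0, -4/15, 0, …
h₀=f(r): pull back L_f along r ⇒ L₀.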